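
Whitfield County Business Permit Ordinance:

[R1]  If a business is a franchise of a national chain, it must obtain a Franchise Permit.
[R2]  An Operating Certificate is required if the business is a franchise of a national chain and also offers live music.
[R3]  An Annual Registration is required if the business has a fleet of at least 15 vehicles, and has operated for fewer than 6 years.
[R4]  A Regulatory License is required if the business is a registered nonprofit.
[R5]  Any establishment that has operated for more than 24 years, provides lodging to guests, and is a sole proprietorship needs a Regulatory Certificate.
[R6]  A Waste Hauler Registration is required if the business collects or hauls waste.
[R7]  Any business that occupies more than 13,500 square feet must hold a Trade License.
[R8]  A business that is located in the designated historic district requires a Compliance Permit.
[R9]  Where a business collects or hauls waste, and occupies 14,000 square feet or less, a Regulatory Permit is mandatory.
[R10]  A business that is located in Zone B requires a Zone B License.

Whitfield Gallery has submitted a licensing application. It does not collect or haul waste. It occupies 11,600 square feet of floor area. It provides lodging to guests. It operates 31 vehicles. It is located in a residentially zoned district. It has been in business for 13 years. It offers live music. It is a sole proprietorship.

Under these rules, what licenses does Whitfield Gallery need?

[R1] is a sole proprietorship (not: is a franchise of a national chain) → Franchise Permit not required.
[R2] is a sole proprietorship (not: is a franchise of a national chain); offers live music → Operating Certificate not required.
[R3] vehicles 31 ≥ 15; years in business 13 ≥ 6 → Annual Registration not required.
[R4] is a sole proprietorship (not: is a registered nonprofit) → Regulatory License not required.
[R5] years in business 13 ≤ 24; provides lodging to guests; is a sole proprietorship → Regulatory Certificate not required.
[R6] does not collect or haul waste → Waste Hauler Registration not required.
[R7] floor area 11,600 square feet ≤ 13,500 square feet → Trade License not required.
[R8] is located in a residentially zoned district (not: is located in the designated historic district) → Compliance Permit not required.
[R9] does not collect or haul waste; floor area 11,600 square feet ≤ 14,000 square feet → Regulatory Permit not required.
[R10] is located in a residentially zoned district (not: is located in Zone B) → Zone B License not required.

None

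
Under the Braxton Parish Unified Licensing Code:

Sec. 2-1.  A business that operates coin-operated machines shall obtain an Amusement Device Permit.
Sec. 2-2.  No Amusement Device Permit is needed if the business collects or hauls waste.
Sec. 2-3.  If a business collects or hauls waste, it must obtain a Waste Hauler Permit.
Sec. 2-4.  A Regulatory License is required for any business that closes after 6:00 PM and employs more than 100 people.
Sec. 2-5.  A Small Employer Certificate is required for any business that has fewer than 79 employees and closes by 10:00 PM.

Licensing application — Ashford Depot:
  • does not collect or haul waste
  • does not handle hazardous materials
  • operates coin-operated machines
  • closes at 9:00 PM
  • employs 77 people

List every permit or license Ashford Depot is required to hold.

Sec. 2-1. operates coin-operated machines → Amusement Device Permit required.
Sec. 2-2. does not collect or haul waste → Amusement Device Permit exemption does not apply.
Sec. 2-3. does not collect or haul waste → Waste Hauler Permit not required.
Sec. 2-4. closes 9:00 PM, after 6:00 PM; employees 77 ≤ 100 → Regulatory License not required.
Sec. 2-5. employees 77 < 79; closes 9:00 PM, at/before 10:00 PM → Small Employer Certificate required.

Amusement Device Permit, Small Employer Certificate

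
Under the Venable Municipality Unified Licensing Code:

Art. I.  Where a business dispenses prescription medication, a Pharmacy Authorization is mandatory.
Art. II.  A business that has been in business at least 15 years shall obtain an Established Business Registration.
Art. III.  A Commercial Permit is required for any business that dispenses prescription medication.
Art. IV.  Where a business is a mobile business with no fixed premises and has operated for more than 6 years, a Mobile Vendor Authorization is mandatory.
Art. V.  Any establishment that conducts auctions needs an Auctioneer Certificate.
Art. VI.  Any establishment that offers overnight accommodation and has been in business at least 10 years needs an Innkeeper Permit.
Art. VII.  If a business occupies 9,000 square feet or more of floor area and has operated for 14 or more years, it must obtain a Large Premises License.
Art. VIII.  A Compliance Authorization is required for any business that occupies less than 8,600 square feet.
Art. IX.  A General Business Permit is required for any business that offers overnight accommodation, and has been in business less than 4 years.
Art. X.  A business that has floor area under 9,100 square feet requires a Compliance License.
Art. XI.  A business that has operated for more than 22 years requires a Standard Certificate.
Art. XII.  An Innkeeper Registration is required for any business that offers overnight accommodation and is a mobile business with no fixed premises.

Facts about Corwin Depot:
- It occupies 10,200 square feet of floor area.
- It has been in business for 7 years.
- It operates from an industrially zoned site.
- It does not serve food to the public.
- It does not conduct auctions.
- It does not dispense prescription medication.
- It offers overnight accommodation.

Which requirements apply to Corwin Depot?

None

Art. I. does not dispense prescription medication → Pharmacy Authorization not required.
Art. II. years in business 7 < 15 → Established Business Registration not required.
Art. III. does not dispense prescription medication → Commercial Permit not required.
Art. IV. operates from an industrially zoned site (not: is a mobile business with no fixed premises); years in business 7 > 6 → Mobile Vendor Authorization not required.
Art. V. does not conduct auctions → Auctioneer Certificate not required.
Art. VI. offers overnight accommodation; years in business 7 < 10 → Innkeeper Permit not required.
Art. VII. floor area 10,200 square feet ≥ 9,000 square feet; years in business 7 < 14 → Large Premises License not required.
Art. VIII. floor area 10,200 square feet ≥ 8,600 square feet → Compliance Authorization not required.
Art. IX. offers overnight accommodation; years in business 7 ≥ 4 → General Business Permit not required.
Art. X. floor area 10,200 square feet ≥ 9,100 square feet → Compliance License not required.
Art. XI. years in business 7 ≤ 22 → Standard Certificate not required.
Art. XII. offers overnight accommodation; operates from an industrially zoned site (not: is a mobile business with no fixed premises) → Innkeeper Registration not required.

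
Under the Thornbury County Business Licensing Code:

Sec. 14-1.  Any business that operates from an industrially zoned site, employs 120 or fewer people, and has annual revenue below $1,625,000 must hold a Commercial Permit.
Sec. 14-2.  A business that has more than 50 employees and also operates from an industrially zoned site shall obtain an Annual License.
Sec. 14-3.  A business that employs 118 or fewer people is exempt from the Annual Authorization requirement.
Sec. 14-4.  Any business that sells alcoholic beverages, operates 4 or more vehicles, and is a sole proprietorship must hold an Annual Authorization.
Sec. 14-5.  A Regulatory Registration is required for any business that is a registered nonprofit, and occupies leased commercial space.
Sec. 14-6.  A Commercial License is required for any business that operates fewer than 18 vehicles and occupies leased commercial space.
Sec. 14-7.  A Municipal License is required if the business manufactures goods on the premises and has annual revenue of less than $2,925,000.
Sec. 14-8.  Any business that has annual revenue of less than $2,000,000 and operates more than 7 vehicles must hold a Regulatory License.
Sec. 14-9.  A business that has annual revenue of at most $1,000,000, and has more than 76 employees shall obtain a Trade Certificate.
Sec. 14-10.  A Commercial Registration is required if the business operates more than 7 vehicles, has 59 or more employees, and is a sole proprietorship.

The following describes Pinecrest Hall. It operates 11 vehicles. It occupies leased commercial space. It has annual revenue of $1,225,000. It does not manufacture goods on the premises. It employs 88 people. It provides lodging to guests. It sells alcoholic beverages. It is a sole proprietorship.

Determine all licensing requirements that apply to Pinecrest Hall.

Sec. 14-1. occupies leased commercial space (not: operates from an industrially zoned site); employees 88 ≤ 120; revenue $1,225,000 < $1,625,000 → Commercial Permit not required.
Sec. 14-2. employees 88 > 50; occupies leased commercial space (not: operates from an industrially zoned site) → Annual License not required.
Sec. 14-3. employees 88 ≤ 118 → exempt from Annual Authorization.
Sec. 14-4. sells alcoholic beverages; vehicles 11 ≥ 4; is a sole proprietorship → Annual Authorization required.
Sec. 14-5. is a sole proprietorship (not: is a registered nonprofit); occupies leased commercial space → Regulatory Registration not required.
Sec. 14-6. vehicles 11 < 18; occupies leased commercial space → Commercial License required.
Sec. 14-7. does not manufacture goods on the premises; revenue $1,225,000 < $2,925,000 → Municipal License not required.
Sec. 14-8. revenue $1,225,000 < $2,000,000; vehicles 11 > 7 → Regulatory License required.
Sec. 14-9. revenue $1,225,000 > $1,000,000; employees 88 > 76 → Trade Certificate not required.
Sec. 14-10. vehicles 11 > 7; employees 88 ≥ 59; is a sole proprietorship → Commercial Registration required.

Commercial License, Commercial Registration, Regulatory License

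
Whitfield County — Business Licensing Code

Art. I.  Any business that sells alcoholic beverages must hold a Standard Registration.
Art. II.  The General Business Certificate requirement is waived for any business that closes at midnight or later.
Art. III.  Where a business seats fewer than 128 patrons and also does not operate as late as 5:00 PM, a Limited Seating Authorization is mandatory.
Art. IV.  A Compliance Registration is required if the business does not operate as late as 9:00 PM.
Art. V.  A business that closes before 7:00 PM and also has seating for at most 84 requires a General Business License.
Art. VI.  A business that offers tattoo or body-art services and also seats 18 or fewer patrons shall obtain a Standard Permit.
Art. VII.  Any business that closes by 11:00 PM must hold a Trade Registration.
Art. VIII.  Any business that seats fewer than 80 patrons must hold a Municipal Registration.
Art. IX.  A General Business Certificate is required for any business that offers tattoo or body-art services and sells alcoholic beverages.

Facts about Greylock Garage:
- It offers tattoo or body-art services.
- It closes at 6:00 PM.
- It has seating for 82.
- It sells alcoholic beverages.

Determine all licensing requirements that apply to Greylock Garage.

Art. I. sells alcoholic beverages → Standard Registration required.
Art. II. closes 6:00 PM, at/before midnight → General Business Certificate exemption does not apply.
Art. III. seating 82 < 128; closes 6:00 PM, after 5:00 PM → Limited Seating Authorization not required.
Art. IV. closes 6:00 PM, at/before 9:00 PM → Compliance Registration required.
Art. V. closes 6:00 PM, at/before 7:00 PM; seating 82 ≤ 84 → General Business License required.
Art. VI. offers tattoo or body-art services; seating 82 > 18 → Standard Permit not required.
Art. VII. closes 6:00 PM, at/before 11:00 PM → Trade Registration required.
Art. VIII. seating 82 ≥ 80 → Municipal Registration not required.
Art. IX. offers tattoo or body-art services; sells alcoholic beverages → General Business Certificate required.

Compliance Registration, General Business Certificate, General Business License, Standard Registration, Trade Registration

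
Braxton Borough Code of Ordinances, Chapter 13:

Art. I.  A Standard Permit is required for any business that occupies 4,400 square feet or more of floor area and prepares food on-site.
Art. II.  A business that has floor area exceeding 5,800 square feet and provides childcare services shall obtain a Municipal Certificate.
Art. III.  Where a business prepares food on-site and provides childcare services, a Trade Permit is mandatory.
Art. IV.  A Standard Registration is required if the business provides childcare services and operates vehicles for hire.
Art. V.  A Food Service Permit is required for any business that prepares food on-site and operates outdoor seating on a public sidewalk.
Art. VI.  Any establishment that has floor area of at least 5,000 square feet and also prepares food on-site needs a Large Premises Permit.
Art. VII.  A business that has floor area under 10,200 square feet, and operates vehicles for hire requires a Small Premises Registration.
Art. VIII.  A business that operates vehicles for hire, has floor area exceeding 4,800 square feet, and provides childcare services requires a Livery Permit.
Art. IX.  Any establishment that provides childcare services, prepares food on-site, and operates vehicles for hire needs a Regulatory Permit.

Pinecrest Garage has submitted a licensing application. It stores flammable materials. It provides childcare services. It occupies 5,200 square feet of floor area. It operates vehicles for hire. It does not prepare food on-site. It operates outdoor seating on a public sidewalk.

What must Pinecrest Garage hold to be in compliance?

Art. I. floor area 5,200 square feet ≥ 4,400 square feet; does not prepare food on-site → Standard Permit not required.
Art. II. floor area 5,200 square feet ≤ 5,800 square feet; provides childcare services → Municipal Certificate not required.
Art. III. does not prepare food on-site; provides childcare services → Trade Permit not required.
Art. IV. provides childcare services; operates vehicles for hire → Standard Registration required.
Art. V. does not prepare food on-site; operates outdoor seating on a public sidewalk → Food Service Permit not required.
Art. VI. floor area 5,200 square feet ≥ 5,000 square feet; does not prepare food on-site → Large Premises Permit not required.
Art. VII. floor area 5,200 square feet < 10,200 square feet; operates vehicles for hire → Small Premises Registration required.
Art. VIII. operates vehicles for hire; floor area 5,200 square feet > 4,800 square feet; provides childcare services → Livery Permit required.
Art. IX. provides childcare services; does not prepare food on-site; operates vehicles for hire → Regulatory Permit not required.

Livery Permit, Small Premises Registration, Standard Registration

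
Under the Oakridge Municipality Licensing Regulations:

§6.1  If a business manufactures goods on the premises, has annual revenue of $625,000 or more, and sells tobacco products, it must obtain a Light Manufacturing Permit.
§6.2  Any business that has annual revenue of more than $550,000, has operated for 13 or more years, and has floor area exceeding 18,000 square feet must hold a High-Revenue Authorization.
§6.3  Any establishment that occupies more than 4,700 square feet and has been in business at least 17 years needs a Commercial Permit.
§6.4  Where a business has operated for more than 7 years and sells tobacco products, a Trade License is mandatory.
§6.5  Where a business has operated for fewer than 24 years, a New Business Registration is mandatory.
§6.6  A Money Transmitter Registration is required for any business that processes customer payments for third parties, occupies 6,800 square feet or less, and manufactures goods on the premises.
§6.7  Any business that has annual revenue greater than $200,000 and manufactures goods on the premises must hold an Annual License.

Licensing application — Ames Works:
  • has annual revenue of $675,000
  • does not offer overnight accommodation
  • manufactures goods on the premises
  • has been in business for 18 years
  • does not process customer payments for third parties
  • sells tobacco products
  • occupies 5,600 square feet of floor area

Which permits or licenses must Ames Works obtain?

Annual License, Commercial Permit, Light Manufacturing Permit, New Business Registration, Trade License

§6.1 manufactures goods on the premises; revenue $675,000 ≥ $625,000; sells tobacco products → Light Manufacturing Permit required.
§6.2 revenue $675,000 > $550,000; years in business 18 ≥ 13; floor area 5,600 square feet ≤ 18,000 square feet → High-Revenue Authorization not required.
§6.3 floor area 5,600 square feet > 4,700 square feet; years in business 18 ≥ 17 → Commercial Permit required.
§6.4 years in business 18 > 7; sells tobacco products → Trade License required.
§6.5 years in business 18 < 24 → New Business Registration required.
§6.6 does not process customer payments for third parties; floor area 5,600 square feet ≤ 6,800 square feet; manufactures goods on the premises → Money Transmitter Registration not required.
§6.7 revenue $675,000 > $200,000; manufactures goods on the premises → Annual License required.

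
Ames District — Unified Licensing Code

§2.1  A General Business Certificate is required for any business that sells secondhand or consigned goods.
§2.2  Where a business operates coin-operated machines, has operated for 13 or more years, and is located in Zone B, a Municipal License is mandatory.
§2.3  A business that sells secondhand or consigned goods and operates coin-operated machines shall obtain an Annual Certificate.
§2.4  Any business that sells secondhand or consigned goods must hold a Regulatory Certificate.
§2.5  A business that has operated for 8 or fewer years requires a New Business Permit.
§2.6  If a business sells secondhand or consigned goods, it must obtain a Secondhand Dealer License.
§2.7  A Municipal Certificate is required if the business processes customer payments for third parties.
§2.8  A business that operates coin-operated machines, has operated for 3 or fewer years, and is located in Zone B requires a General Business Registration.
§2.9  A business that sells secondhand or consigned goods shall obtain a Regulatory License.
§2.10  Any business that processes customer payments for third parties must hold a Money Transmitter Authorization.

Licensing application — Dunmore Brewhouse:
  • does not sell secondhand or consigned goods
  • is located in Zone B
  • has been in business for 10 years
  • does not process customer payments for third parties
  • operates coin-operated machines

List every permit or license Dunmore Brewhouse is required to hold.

None

§2.1 does not sell secondhand or consigned goods → General Business Certificate not required.
§2.2 operates coin-operated machines; years in business 10 < 13; is located in Zone B → Municipal License not required.
§2.3 does not sell secondhand or consigned goods; operates coin-operated machines → Annual Certificate not required.
§2.4 does not sell secondhand or consigned goods → Regulatory Certificate not required.
§2.5 years in business 10 > 8 → New Business Permit not required.
§2.6 does not sell secondhand or consigned goods → Secondhand Dealer License not required.
§2.7 does not process customer payments for third parties → Municipal Certificate not required.
§2.8 operates coin-operated machines; years in business 10 > 3; is located in Zone B → General Business Registration not required.
§2.9 does not sell secondhand or consigned goods → Regulatory License not required.
§2.10 does not process customer payments for third parties → Money Transmitter Authorization not required.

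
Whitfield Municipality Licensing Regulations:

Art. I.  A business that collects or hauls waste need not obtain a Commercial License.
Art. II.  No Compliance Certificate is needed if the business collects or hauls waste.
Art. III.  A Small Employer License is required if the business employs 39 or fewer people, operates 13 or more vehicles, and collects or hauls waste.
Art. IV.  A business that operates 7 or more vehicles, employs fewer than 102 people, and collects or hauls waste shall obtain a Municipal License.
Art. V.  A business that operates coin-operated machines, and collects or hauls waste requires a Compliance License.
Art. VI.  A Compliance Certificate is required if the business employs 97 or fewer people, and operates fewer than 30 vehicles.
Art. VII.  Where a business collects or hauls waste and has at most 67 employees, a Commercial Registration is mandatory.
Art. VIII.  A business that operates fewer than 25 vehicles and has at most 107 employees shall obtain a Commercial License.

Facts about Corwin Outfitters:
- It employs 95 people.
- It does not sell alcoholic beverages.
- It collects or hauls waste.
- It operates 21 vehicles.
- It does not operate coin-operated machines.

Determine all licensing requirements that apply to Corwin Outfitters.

Art. I. collects or hauls waste → exempt from Commercial License.
Art. II. collects or hauls waste → exempt from Compliance Certificate.
Art. III. employees 95 > 39; vehicles 21 ≥ 13; collects or hauls waste → Small Employer License not required.
Art. IV. vehicles 21 ≥ 7; employees 95 < 102; collects or hauls waste → Municipal License required.
Art. V. does not operate coin-operated machines; collects or hauls waste → Compliance License not required.
Art. VI. employees 95 ≤ 97; vehicles 21 < 30 → Compliance Certificate required.
Art. VII. collects or hauls waste; employees 95 > 67 → Commercial Registration not required.
Art. VIII. vehicles 21 < 25; employees 95 ≤ 107 → Commercial License required.

Municipal License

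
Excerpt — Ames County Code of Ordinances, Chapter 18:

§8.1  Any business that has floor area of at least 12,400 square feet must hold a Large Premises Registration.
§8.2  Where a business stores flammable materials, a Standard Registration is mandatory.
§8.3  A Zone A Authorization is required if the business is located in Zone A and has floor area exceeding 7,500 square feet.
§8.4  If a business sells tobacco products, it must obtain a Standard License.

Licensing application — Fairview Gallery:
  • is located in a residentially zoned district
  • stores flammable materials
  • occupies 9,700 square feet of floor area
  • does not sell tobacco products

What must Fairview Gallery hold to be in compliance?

Standard Registration

§8.1 floor area 9,700 square feet < 12,400 square feet → Large Premises Registration not required.
§8.2 stores flammable materials → Standard Registration required.
§8.3 is located in a residentially zoned district (not: is located in Zone A); floor area 9,700 square feet > 7,500 square feet → Zone A Authorization not required.
§8.4 does not sell tobacco products → Standard License not required.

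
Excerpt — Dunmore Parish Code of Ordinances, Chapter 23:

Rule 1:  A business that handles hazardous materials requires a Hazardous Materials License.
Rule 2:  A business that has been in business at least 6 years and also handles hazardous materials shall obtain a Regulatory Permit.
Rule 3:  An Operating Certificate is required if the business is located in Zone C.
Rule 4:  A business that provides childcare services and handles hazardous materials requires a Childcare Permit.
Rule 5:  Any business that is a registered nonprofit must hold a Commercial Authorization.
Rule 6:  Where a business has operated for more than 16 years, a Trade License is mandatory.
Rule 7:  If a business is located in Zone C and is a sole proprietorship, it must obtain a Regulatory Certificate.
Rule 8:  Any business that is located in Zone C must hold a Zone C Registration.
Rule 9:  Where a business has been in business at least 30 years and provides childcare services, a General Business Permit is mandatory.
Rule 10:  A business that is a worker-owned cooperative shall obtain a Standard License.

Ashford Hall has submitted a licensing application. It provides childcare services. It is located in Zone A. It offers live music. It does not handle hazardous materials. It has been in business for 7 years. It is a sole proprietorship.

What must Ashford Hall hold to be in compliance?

None

Rule 1: does not handle hazardous materials → Hazardous Materials License not required.
Rule 2: years in business 7 ≥ 6; does not handle hazardous materials → Regulatory Permit not required.
Rule 3: is located in Zone A (not: is located in Zone C) → Operating Certificate not required.
Rule 4: provides childcare services; does not handle hazardous materials → Childcare Permit not required.
Rule 5: is a sole proprietorship (not: is a registered nonprofit) → Commercial Authorization not required.
Rule 6: years in business 7 ≤ 16 → Trade License not required.
Rule 7: is located in Zone A (not: is located in Zone C); is a sole proprietorship → Regulatory Certificate not required.
Rule 8: is located in Zone A (not: is located in Zone C) → Zone C Registration not required.
Rule 9: years in business 7 < 30; provides childcare services → General Business Permit not required.
Rule 10: is a sole proprietorship (not: is a worker-owned cooperative) → Standard License not required.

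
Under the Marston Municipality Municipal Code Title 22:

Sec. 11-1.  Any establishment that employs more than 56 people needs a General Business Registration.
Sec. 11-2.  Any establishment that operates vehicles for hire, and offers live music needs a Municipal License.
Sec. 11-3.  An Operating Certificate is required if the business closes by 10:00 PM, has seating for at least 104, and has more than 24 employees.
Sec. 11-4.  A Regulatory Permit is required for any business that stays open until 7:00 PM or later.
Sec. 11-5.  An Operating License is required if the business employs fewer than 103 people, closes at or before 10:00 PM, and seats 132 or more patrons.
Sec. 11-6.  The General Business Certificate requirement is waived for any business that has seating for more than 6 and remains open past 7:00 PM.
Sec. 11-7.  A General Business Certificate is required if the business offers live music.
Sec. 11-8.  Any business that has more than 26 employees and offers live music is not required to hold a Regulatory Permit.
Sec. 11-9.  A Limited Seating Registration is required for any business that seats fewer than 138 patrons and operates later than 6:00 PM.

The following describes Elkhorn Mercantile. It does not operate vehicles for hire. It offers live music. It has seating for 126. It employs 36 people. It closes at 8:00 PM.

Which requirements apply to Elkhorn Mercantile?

Limited Seating Registration, Operating Certificate

Sec. 11-1. employees 36 ≤ 56 → General Business Registration not required.
Sec. 11-2. does not operate vehicles for hire; offers live music → Municipal License not required.
Sec. 11-3. closes 8:00 PM, at/before 10:00 PM; seating 126 ≥ 104; employees 36 > 24 → Operating Certificate required.
Sec. 11-4. closes 8:00 PM, after 7:00 PM → Regulatory Permit required.
Sec. 11-5. employees 36 < 103; closes 8:00 PM, at/before 10:00 PM; seating 126 < 132 → Operating License not required.
Sec. 11-6. seating 126 > 6; closes 8:00 PM, after 7:00 PM → exempt from General Business Certificate.
Sec. 11-7. offers live music → General Business Certificate required.
Sec. 11-8. employees 36 > 26; offers live music → exempt from Regulatory Permit.
Sec. 11-9. seating 126 < 138; closes 8:00 PM, after 6:00 PM → Limited Seating Registration required.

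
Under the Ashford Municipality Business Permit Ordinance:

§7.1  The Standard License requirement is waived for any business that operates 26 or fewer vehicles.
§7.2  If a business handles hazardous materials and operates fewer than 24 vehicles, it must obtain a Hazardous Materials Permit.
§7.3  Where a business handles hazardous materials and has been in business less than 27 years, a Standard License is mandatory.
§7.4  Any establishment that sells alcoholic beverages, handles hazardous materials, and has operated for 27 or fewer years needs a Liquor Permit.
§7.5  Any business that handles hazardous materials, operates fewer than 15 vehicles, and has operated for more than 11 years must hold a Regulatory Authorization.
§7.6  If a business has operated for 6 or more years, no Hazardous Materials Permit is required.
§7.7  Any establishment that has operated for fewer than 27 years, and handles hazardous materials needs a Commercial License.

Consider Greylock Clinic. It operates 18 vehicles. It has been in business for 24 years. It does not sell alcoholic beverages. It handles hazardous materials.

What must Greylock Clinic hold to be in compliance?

§7.1 vehicles 18 ≤ 26 → exempt from Standard License.
§7.2 handles hazardous materials; vehicles 18 < 24 → Hazardous Materials Permit required.
§7.3 handles hazardous materials; years in business 24 < 27 → Standard License required.
§7.4 does not sell alcoholic beverages; handles hazardous materials; years in business 24 ≤ 27 → Liquor Permit not required.
§7.5 handles hazardous materials; vehicles 18 ≥ 15; years in business 24 > 11 → Regulatory Authorization not required.
§7.6 years in business 24 ≥ 6 → exempt from Hazardous Materials Permit.
§7.7 years in business 24 < 27; handles hazardous materials → Commercial License required.

Commercial License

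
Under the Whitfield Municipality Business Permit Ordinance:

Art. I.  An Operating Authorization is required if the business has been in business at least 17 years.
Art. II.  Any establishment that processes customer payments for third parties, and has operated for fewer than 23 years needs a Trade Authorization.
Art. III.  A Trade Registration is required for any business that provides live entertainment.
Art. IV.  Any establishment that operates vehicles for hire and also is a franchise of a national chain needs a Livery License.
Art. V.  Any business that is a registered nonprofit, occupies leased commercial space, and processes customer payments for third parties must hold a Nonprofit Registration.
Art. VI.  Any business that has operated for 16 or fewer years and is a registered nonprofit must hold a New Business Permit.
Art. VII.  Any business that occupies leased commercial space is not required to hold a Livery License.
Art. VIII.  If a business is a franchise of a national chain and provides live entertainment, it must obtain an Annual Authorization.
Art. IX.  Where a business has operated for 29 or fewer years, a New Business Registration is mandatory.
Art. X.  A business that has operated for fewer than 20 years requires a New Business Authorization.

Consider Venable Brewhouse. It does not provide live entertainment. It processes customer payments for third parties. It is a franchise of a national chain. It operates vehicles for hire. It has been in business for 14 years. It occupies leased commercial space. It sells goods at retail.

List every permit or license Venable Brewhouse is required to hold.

New Business Authorization, New Business Registration, Trade Authorization

Art. I. years in business 14 < 17 → Operating Authorization not required.
Art. II. processes customer payments for third parties; years in business 14 < 23 → Trade Authorization required.
Art. III. does not provide live entertainment → Trade Registration not required.
Art. IV. operates vehicles for hire; is a franchise of a national chain → Livery License required.
Art. V. is a franchise of a national chain (not: is a registered nonprofit); occupies leased commercial space; processes customer payments for third parties → Nonprofit Registration not required.
Art. VI. years in business 14 ≤ 16; is a franchise of a national chain (not: is a registered nonprofit) → New Business Permit not required.
Art. VII. occupies leased commercial space → exempt from Livery License.
Art. VIII. is a franchise of a national chain; does not provide live entertainment → Annual Authorization not required.
Art. IX. years in business 14 ≤ 29 → New Business Registration required.
Art. X. years in business 14 < 20 → New Business Authorization required.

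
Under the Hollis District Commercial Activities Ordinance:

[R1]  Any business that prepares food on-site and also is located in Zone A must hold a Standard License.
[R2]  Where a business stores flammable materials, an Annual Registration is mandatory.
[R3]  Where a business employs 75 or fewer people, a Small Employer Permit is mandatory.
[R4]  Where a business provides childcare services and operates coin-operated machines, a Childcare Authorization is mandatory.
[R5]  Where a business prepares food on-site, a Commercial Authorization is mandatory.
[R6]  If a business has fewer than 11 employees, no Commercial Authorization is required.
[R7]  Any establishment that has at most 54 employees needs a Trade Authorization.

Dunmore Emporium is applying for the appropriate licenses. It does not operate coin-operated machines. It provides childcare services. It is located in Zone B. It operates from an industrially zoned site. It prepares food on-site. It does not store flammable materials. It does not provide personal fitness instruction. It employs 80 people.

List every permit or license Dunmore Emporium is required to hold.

Commercial Authorization

[R1] prepares food on-site; is located in Zone B (not: is located in Zone A) → Standard License not required.
[R2] does not store flammable materials → Annual Registration not required.
[R3] employees 80 > 75 → Small Employer Permit not required.
[R4] provides childcare services; does not operate coin-operated machines → Childcare Authorization not required.
[R5] prepares food on-site → Commercial Authorization required.
[R6] employees 80 ≥ 11 → Commercial Authorization exemption does not apply.
[R7] employees 80 > 54 → Trade Authorization not required.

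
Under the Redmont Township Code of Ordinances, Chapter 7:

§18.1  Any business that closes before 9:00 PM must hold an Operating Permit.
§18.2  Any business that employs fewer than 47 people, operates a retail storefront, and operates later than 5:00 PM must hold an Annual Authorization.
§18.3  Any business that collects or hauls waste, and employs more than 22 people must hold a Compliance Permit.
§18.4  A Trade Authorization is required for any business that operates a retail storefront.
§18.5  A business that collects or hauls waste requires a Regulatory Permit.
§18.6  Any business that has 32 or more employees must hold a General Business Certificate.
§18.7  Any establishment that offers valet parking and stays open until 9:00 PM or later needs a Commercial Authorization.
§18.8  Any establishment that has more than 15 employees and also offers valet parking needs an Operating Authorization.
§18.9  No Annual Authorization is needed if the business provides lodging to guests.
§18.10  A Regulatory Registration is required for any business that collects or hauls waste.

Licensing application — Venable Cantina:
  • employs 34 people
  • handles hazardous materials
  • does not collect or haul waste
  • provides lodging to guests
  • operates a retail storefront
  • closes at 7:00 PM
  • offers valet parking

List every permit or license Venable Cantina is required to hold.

§18.1 closes 7:00 PM, at/before 9:00 PM → Operating Permit required.
§18.2 employees 34 < 47; operates a retail storefront; closes 7:00 PM, after 5:00 PM → Annual Authorization required.
§18.3 does not collect or haul waste; employees 34 > 22 → Compliance Permit not required.
§18.4 operates a retail storefront → Trade Authorization required.
§18.5 does not collect or haul waste → Regulatory Permit not required.
§18.6 employees 34 ≥ 32 → General Business Certificate required.
§18.7 offers valet parking; closes 7:00 PM, at/before 9:00 PM → Commercial Authorization not required.
§18.8 employees 34 > 15; offers valet parking → Operating Authorization required.
§18.9 provides lodging to guests → exempt from Annual Authorization.
§18.10 does not collect or haul waste → Regulatory Registration not required.

General Business Certificate, Operating Authorization, Operating Permit, Trade Authorization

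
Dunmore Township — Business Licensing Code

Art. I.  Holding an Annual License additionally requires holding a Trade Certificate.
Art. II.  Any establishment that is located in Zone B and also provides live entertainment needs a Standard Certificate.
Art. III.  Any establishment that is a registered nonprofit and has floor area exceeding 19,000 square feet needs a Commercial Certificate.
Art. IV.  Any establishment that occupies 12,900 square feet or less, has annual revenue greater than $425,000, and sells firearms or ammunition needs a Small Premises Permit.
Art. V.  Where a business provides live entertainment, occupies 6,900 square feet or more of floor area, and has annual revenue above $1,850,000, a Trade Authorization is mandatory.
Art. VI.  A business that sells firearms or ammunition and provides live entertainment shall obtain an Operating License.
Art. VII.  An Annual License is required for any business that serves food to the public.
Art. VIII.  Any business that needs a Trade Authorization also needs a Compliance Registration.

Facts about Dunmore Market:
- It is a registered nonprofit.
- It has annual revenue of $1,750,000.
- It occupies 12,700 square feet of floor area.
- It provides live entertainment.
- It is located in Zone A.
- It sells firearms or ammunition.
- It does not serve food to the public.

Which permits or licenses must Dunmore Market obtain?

Art. I. Annual License is not required → no effect.
Art. II. is located in Zone A (not: is located in Zone B); provides live entertainment → Standard Certificate not required.
Art. III. is a registered nonprofit; floor area 12,700 square feet ≤ 19,000 square feet → Commercial Certificate not required.
Art. IV. floor area 12,700 square feet ≤ 12,900 square feet; revenue $1,750,000 > $425,000; sells firearms or ammunition → Small Premises Permit required.
Art. V. provides live entertainment; floor area 12,700 square feet ≥ 6,900 square feet; revenue $1,750,000 ≤ $1,850,000 → Trade Authorization not required.
Art. VI. sells firearms or ammunition; provides live entertainment → Operating License required.
Art. VII. does not serve food to the public → Annual License not required.
Art. VIII. Trade Authorization is not required → no effect.

Operating License, Small Premises Permit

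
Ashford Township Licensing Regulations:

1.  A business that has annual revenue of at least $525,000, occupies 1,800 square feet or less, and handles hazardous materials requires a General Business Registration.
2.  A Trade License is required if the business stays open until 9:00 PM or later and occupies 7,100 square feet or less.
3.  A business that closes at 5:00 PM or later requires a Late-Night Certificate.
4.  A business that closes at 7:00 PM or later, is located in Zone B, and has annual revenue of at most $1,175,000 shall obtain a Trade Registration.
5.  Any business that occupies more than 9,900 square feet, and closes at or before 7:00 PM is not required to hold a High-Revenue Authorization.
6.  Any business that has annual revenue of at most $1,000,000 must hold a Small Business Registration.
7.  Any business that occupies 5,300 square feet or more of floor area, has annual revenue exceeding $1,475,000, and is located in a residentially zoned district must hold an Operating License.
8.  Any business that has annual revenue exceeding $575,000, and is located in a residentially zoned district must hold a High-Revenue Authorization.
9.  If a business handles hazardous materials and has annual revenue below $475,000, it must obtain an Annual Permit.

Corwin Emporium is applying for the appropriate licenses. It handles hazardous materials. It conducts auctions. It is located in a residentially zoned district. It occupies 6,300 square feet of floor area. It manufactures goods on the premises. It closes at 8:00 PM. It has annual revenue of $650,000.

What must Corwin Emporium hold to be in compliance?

High-Revenue Authorization, Late-Night Certificate, Small Business Registration

1. revenue $650,000 ≥ $525,000; floor area 6,300 square feet > 1,800 square feet; handles hazardous materials → General Business Registration not required.
2. closes 8:00 PM, at/before 9:00 PM; floor area 6,300 square feet ≤ 7,100 square feet → Trade License not required.
3. closes 8:00 PM, after 5:00 PM → Late-Night Certificate required.
4. closes 8:00 PM, after 7:00 PM; is located in a residentially zoned district (not: is located in Zone B); revenue $650,000 ≤ $1,175,000 → Trade Registration not required.
5. floor area 6,300 square feet ≤ 9,900 square feet; closes 8:00 PM, after 7:00 PM → High-Revenue Authorization exemption does not apply.
6. revenue $650,000 ≤ $1,000,000 → Small Business Registration required.
7. floor area 6,300 square feet ≥ 5,300 square feet; revenue $650,000 ≤ $1,475,000; is located in a residentially zoned district → Operating License not required.
8. revenue $650,000 > $575,000; is located in a residentially zoned district → High-Revenue Authorization required.
9. handles hazardous materials; revenue $650,000 ≥ $475,000 → Annual Permit not required.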